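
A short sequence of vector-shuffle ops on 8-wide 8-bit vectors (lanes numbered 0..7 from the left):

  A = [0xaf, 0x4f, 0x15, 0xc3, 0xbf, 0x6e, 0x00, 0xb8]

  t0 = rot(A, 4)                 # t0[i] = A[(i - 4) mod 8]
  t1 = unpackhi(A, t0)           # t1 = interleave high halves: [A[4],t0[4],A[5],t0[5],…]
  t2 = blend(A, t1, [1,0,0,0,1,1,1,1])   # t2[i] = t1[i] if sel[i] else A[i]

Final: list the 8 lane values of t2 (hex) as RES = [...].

RES = [0xbf, 0x4f, 0x15, 0xc3, 0x00, 0x15, 0xb8, 0xc3]

→ t0 |bf|6e|00|b8|af|4f|15|c3|
→ t1 |bf|af|6e|4f|00|15|b8|c3|
→ t2 |bf|4f|15|c3|00|15|b8|c3|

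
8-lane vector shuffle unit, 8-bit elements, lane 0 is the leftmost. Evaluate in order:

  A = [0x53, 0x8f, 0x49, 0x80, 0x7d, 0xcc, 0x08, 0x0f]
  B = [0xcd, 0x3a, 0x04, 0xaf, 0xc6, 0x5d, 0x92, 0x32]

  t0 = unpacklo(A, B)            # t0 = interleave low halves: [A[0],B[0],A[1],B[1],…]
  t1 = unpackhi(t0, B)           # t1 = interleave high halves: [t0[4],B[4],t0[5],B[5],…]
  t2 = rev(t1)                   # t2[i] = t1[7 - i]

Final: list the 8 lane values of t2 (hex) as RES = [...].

  t0: 53 cd 8f 3a 49 04 80 af
  t1: 49 c6 04 5d 80 92 af 32
  t2: 32 af 92 80 5d 04 c6 49

RES = [ 0x32  0xaf  0x92  0x80  0x5d  0x04  0xc6  0x49 ]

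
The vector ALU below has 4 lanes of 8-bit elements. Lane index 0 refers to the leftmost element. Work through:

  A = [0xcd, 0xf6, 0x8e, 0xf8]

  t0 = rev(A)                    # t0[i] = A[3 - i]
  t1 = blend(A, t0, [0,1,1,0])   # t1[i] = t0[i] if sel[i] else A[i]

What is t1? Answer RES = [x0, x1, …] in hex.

t0 = [0xf8, 0x8e, 0xf6, 0xcd]
t1 = [0xcd, 0x8e, 0xf6, 0xf8]

RES = [ 0xcd  0x8e  0xf6  0xf8 ]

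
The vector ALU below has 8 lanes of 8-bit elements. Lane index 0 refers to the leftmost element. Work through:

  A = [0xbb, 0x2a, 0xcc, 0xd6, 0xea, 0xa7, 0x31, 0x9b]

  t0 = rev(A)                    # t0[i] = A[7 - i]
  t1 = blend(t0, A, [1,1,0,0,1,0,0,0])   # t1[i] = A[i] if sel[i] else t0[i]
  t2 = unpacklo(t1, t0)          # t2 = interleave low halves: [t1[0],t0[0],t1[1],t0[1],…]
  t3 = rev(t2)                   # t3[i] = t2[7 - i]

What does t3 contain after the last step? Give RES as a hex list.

  t0: 9b 31 a7 ea d6 cc 2a bb
  t1: bb 2a a7 ea ea cc 2a bb
  t2: bb 9b 2a 31 a7 a7 ea ea
  t3: ea ea a7 a7 31 2a 9b bb

RES = [ 0xea  0xea  0xa7  0xa7  0x31  0x2a  0x9b  0xbb ]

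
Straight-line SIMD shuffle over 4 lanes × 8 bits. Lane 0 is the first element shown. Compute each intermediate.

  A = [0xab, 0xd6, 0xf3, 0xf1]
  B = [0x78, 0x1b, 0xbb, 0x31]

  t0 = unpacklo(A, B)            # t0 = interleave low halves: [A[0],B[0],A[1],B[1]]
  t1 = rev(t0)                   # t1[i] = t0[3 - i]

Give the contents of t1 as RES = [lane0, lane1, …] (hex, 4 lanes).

  t0: ab 78 d6 1b
  t1: 1b d6 78 ab

RES = [ 0x1b  0xd6  0x78  0xab ]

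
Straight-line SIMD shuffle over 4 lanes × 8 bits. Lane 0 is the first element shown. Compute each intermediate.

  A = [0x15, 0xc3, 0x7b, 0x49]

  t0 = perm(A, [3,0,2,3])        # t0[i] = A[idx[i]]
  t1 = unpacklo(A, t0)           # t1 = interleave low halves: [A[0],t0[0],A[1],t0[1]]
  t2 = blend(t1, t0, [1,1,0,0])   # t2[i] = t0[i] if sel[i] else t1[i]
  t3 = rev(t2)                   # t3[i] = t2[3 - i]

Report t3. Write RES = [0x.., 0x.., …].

RES = [0x15, 0xc3, 0x15, 0x49]

t0 = [0x49, 0x15, 0x7b, 0x49]
t1 = [0x15, 0x49, 0xc3, 0x15]
t2 = [0x49, 0x15, 0xc3, 0x15]
t3 = [0x15, 0xc3, 0x15, 0x49]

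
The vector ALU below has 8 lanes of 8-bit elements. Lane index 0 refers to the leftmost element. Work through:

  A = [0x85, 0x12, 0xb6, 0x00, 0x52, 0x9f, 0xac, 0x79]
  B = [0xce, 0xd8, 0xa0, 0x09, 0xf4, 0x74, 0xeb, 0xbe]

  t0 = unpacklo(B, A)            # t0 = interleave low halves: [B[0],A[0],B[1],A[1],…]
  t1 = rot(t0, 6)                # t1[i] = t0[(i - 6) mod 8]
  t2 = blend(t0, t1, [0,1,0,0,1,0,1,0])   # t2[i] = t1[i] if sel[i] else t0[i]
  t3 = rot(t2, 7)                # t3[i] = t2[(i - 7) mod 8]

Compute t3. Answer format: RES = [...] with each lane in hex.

  t0: ce 85 d8 12 a0 b6 09 00
  t1: d8 12 a0 b6 09 00 ce 85
  t2: ce 12 d8 12 09 b6 ce 00
  t3: 12 d8 12 09 b6 ce 00 ce

RES = [0x12, 0xd8, 0x12, 0x09, 0xb6, 0xce, 0x00, 0xce]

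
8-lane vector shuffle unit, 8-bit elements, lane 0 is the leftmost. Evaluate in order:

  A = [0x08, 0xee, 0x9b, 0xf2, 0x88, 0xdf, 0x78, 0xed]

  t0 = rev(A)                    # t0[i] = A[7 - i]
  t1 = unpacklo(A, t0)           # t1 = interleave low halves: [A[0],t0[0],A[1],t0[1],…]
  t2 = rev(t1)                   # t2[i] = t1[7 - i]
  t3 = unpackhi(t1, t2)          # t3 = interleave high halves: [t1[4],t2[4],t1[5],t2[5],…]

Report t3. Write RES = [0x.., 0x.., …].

RES = [0x9b, 0x78, 0xdf, 0xee, 0xf2, 0xed, 0x88, 0x08]

t0 = [0xed, 0x78, 0xdf, 0x88, 0xf2, 0x9b, 0xee, 0x08]
t1 = [0x08, 0xed, 0xee, 0x78, 0x9b, 0xdf, 0xf2, 0x88]
t2 = [0x88, 0xf2, 0xdf, 0x9b, 0x78, 0xee, 0xed, 0x08]
t3 = [0x9b, 0x78, 0xdf, 0xee, 0xf2, 0xed, 0x88, 0x08]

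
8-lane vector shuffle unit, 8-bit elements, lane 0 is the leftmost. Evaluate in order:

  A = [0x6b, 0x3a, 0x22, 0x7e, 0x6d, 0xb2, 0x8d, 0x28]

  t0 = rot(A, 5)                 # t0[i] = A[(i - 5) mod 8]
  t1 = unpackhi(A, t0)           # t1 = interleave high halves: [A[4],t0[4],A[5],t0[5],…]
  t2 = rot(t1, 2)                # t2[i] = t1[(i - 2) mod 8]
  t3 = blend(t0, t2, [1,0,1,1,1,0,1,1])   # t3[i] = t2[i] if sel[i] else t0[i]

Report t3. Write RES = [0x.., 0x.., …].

  t0: 7e 6d b2 8d 28 6b 3a 22
  t1: 6d 28 b2 6b 8d 3a 28 22
  t2: 28 22 6d 28 b2 6b 8d 3a
  t3: 28 6d 6d 28 b2 6b 8d 3a

RES = [0x28, 0x6d, 0x6d, 0x28, 0xb2, 0x6b, 0x8d, 0x3a]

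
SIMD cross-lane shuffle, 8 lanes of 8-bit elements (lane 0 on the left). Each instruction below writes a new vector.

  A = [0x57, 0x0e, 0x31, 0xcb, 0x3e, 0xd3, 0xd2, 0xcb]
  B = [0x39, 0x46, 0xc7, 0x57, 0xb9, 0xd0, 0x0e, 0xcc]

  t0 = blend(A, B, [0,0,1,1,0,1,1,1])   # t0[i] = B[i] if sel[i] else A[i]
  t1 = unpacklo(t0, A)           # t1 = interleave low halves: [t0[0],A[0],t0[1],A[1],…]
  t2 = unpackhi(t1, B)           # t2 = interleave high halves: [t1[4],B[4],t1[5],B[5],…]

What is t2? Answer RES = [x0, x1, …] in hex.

RES = [0xc7, 0xb9, 0x31, 0xd0, 0x57, 0x0e, 0xcb, 0xcc]

  t0: 57 0e c7 57 3e d0 0e cc
  t1: 57 57 0e 0e c7 31 57 cb
  t2: c7 b9 31 d0 57 0e cb cc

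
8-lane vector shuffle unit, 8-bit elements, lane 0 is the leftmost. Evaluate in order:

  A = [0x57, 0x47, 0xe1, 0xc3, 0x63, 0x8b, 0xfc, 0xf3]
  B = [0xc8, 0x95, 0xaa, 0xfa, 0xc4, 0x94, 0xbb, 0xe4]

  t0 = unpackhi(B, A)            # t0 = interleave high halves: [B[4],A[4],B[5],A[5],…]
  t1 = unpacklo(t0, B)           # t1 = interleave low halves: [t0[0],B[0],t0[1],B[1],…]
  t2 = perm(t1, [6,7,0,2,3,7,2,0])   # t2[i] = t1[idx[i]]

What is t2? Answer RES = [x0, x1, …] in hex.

→ t0 |c4|63|94|8b|bb|fc|e4|f3|
→ t1 |c4|c8|63|95|94|aa|8b|fa|
→ t2 |8b|fa|c4|63|95|fa|63|c4|

RES = [0x8b, 0xfa, 0xc4, 0x63, 0x95, 0xfa, 0x63, 0xc4]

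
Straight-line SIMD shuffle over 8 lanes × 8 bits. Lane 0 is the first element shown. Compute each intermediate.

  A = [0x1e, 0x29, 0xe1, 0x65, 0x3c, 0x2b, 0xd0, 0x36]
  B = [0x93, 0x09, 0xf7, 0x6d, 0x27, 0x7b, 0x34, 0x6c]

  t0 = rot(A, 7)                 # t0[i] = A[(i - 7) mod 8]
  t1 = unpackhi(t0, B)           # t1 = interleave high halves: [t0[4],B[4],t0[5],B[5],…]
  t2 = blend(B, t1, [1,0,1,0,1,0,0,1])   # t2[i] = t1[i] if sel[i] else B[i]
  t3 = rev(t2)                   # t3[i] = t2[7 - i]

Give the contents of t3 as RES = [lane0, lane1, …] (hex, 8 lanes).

  t0: 29 e1 65 3c 2b d0 36 1e
  t1: 2b 27 d0 7b 36 34 1e 6c
  t2: 2b 09 d0 6d 36 7b 34 6c
  t3: 6c 34 7b 36 6d d0 09 2b

RES = [0x6c, 0x34, 0x7b, 0x36, 0x6d, 0xd0, 0x09, 0x2b]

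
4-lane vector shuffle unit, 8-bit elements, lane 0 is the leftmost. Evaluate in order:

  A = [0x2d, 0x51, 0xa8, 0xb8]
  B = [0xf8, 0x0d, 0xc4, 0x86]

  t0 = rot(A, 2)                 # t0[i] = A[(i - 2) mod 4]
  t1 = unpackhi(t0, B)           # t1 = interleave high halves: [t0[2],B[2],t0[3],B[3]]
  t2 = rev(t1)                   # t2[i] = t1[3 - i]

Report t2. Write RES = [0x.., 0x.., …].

  t0: a8 b8 2d 51
  t1: 2d c4 51 86
  t2: 86 51 c4 2d

RES = [0x86, 0x51, 0xc4, 0x2d]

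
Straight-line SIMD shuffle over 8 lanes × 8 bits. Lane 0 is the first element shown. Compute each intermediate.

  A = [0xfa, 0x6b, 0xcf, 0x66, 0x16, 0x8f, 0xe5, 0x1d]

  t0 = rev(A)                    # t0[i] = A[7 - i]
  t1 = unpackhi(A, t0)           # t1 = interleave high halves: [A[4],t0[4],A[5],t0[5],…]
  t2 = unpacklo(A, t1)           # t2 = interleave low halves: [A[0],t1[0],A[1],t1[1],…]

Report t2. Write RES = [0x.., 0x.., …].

→ t0 |1d|e5|8f|16|66|cf|6b|fa|
→ t1 |16|66|8f|cf|e5|6b|1d|fa|
→ t2 |fa|16|6b|66|cf|8f|66|cf|

RES = [0xfa, 0x16, 0x6b, 0x66, 0xcf, 0x8f, 0x66, 0xcf]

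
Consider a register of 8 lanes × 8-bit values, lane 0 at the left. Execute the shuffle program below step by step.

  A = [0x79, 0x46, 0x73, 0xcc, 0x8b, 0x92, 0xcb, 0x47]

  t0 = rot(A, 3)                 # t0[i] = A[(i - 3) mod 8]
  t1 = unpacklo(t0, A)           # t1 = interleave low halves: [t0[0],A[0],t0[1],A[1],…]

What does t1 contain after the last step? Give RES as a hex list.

  t0: 92 cb 47 79 46 73 cc 8b
  t1: 92 79 cb 46 47 73 79 cc

RES = [ 0x92  0x79  0xcb  0x46  0x47  0x73  0x79  0xcc ]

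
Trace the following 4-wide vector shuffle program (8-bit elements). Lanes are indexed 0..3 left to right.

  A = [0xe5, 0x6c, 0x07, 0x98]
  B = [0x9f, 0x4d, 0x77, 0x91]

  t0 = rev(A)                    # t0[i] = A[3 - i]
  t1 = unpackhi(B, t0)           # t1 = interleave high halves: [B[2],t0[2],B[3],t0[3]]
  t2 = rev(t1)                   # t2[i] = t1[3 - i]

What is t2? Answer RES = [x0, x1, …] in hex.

  t0: 98 07 6c e5
  t1: 77 6c 91 e5
  t2: e5 91 6c 77

RES = [ 0xe5  0x91  0x6c  0x77 ]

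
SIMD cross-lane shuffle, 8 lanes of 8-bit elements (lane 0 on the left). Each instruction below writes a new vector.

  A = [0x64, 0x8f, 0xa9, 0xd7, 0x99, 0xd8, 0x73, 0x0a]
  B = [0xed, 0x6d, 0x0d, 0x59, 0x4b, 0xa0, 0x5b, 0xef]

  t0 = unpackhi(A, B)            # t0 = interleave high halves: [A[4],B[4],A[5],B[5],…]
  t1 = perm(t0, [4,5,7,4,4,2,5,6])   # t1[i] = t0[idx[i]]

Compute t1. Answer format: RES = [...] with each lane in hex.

→ t0 |99|4b|d8|a0|73|5b|0a|ef|
→ t1 |73|5b|ef|73|73|d8|5b|0a|

RES = [ 0x73  0x5b  0xef  0x73  0x73  0xd8  0x5b  0x0a ]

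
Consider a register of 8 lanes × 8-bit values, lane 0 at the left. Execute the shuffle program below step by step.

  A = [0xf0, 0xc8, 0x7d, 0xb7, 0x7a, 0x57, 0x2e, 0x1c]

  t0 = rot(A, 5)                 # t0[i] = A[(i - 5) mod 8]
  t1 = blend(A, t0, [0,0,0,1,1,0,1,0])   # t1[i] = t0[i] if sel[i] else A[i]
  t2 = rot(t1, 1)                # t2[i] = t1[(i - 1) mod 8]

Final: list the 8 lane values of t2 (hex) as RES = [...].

→ t0 |b7|7a|57|2e|1c|f0|c8|7d|
→ t1 |f0|c8|7d|2e|1c|57|c8|1c|
→ t2 |1c|f0|c8|7d|2e|1c|57|c8|

RES = [0x1c, 0xf0, 0xc8, 0x7d, 0x2e, 0x1c, 0x57, 0xc8]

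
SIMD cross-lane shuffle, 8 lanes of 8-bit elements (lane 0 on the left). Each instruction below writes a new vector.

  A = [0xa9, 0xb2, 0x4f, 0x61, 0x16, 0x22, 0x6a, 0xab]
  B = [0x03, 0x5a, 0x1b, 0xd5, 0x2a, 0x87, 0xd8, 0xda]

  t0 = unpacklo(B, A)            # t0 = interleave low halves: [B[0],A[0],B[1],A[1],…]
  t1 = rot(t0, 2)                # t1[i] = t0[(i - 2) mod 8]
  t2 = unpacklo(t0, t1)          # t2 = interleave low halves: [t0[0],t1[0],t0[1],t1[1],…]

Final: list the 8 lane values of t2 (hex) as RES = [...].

RES = [ 0x03  0xd5  0xa9  0x61  0x5a  0x03  0xb2  0xa9 ]

→ t0 |03|a9|5a|b2|1b|4f|d5|61|
→ t1 |d5|61|03|a9|5a|b2|1b|4f|
→ t2 |03|d5|a9|61|5a|03|b2|a9|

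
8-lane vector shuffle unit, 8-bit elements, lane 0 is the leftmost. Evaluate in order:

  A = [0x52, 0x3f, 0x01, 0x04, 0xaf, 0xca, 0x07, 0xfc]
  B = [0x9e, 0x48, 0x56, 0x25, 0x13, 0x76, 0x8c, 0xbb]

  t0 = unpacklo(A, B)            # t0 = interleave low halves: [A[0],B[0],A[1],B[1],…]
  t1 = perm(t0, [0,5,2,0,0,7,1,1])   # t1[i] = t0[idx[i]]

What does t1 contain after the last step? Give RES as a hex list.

RES = [ 0x52  0x56  0x3f  0x52  0x52  0x25  0x9e  0x9e ]

  t0: 52 9e 3f 48 01 56 04 25
  t1: 52 56 3f 52 52 25 9e 9e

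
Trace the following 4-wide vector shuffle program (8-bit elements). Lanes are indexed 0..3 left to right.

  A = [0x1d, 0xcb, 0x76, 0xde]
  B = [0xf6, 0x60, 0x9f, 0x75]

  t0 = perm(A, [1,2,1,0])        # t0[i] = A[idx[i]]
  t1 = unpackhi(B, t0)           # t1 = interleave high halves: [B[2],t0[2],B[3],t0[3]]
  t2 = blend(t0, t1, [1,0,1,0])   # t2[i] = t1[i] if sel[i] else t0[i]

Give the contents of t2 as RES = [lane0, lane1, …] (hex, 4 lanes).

t0 = [0xcb, 0x76, 0xcb, 0x1d]
t1 = [0x9f, 0xcb, 0x75, 0x1d]
t2 = [0x9f, 0x76, 0x75, 0x1d]

RES = [ 0x9f  0x76  0x75  0x1d ]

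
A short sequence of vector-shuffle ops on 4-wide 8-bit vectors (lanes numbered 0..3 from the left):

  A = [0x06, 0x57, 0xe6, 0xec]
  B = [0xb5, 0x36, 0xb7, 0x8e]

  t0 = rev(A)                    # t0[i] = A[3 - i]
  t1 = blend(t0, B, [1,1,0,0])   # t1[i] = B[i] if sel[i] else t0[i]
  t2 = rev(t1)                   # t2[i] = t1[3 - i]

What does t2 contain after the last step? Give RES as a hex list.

RES = [0x06, 0x57, 0x36, 0xb5]

t0 = [0xec, 0xe6, 0x57, 0x06]
t1 = [0xb5, 0x36, 0x57, 0x06]
t2 = [0x06, 0x57, 0x36, 0xb5]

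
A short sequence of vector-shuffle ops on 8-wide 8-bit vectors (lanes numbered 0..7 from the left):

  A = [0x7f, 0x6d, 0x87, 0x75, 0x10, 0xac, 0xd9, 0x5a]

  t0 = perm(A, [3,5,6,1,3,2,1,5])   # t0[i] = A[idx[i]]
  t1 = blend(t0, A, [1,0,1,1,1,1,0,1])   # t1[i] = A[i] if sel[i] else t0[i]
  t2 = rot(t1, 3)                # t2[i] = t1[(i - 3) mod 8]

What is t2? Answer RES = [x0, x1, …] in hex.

→ t0 |75|ac|d9|6d|75|87|6d|ac|
→ t1 |7f|ac|87|75|10|ac|6d|5a|
→ t2 |ac|6d|5a|7f|ac|87|75|10|

RES = [0xac, 0x6d, 0x5a, 0x7f, 0xac, 0x87, 0x75, 0x10]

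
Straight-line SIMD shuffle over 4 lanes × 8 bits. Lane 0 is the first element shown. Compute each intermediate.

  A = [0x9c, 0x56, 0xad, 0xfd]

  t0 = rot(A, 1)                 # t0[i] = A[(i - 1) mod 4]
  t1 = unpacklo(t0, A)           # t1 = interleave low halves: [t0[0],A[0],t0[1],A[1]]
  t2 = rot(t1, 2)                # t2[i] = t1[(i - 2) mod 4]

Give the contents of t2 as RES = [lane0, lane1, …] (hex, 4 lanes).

RES = [0x9c, 0x56, 0xfd, 0x9c]

→ t0 |fd|9c|56|ad|
→ t1 |fd|9c|9c|56|
→ t2 |9c|56|fd|9c|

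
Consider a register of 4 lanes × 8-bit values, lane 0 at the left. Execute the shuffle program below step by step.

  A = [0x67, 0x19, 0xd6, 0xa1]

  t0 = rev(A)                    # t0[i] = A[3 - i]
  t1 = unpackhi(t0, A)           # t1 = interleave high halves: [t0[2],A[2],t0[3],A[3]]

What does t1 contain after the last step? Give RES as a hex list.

→ t0 |a1|d6|19|67|
→ t1 |19|d6|67|a1|

RES = [0x19, 0xd6, 0x67, 0xa1]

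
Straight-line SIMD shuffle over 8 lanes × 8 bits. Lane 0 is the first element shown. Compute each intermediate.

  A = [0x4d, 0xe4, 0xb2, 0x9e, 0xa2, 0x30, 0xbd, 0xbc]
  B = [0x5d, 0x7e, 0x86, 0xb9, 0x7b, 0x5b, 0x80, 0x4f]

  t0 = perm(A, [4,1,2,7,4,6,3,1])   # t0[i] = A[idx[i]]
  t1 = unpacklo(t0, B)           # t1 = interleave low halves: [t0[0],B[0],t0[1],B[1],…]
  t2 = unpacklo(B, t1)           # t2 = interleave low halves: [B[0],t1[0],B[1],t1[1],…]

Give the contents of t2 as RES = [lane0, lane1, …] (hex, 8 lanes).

t0 = [0xa2, 0xe4, 0xb2, 0xbc, 0xa2, 0xbd, 0x9e, 0xe4]
t1 = [0xa2, 0x5d, 0xe4, 0x7e, 0xb2, 0x86, 0xbc, 0xb9]
t2 = [0x5d, 0xa2, 0x7e, 0x5d, 0x86, 0xe4, 0xb9, 0x7e]

RES = [ 0x5d  0xa2  0x7e  0x5d  0x86  0xe4  0xb9  0x7e ]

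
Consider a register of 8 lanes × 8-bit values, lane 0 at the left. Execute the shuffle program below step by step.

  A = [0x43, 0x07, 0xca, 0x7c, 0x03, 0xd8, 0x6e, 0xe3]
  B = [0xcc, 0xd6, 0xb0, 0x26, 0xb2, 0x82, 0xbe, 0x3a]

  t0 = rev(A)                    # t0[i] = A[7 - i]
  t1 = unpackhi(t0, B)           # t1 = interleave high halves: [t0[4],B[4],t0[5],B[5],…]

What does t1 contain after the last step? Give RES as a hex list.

RES = [ 0x7c  0xb2  0xca  0x82  0x07  0xbe  0x43  0x3a ]

  t0: e3 6e d8 03 7c ca 07 43
  t1: 7c b2 ca 82 07 be 43 3a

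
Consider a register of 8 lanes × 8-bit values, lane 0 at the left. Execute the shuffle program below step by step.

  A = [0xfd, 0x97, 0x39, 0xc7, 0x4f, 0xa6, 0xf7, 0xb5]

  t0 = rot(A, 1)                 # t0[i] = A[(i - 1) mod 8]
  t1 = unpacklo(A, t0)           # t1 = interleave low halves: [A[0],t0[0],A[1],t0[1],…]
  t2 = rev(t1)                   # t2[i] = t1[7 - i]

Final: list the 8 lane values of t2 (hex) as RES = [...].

RES = [ 0x39  0xc7  0x97  0x39  0xfd  0x97  0xb5  0xfd ]

→ t0 |b5|fd|97|39|c7|4f|a6|f7|
→ t1 |fd|b5|97|fd|39|97|c7|39|
→ t2 |39|c7|97|39|fd|97|b5|fd|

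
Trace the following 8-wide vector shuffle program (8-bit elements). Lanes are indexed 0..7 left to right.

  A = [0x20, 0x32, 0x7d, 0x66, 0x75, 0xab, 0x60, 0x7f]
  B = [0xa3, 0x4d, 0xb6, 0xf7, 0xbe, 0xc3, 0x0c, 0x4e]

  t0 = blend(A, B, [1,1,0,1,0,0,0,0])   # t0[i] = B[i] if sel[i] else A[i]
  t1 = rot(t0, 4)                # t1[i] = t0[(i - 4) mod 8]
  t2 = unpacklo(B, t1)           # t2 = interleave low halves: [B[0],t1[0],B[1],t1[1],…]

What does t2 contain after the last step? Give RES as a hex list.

RES = [ 0xa3  0x75  0x4d  0xab  0xb6  0x60  0xf7  0x7f ]

  t0: a3 4d 7d f7 75 ab 60 7f
  t1: 75 ab 60 7f a3 4d 7d f7
  t2: a3 75 4d ab b6 60 f7 7f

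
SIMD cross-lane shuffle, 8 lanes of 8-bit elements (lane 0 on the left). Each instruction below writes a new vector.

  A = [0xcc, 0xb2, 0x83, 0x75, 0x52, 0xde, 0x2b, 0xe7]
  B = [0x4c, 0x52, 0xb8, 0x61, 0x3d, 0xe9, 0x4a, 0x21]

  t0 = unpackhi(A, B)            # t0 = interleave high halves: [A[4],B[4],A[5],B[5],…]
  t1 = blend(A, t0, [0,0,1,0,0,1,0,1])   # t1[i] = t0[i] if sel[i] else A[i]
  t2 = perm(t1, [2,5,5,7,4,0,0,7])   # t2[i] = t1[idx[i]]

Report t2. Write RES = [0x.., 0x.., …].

RES = [0xde, 0x4a, 0x4a, 0x21, 0x52, 0xcc, 0xcc, 0x21]

t0 = [0x52, 0x3d, 0xde, 0xe9, 0x2b, 0x4a, 0xe7, 0x21]
t1 = [0xcc, 0xb2, 0xde, 0x75, 0x52, 0x4a, 0x2b, 0x21]
t2 = [0xde, 0x4a, 0x4a, 0x21, 0x52, 0xcc, 0xcc, 0x21]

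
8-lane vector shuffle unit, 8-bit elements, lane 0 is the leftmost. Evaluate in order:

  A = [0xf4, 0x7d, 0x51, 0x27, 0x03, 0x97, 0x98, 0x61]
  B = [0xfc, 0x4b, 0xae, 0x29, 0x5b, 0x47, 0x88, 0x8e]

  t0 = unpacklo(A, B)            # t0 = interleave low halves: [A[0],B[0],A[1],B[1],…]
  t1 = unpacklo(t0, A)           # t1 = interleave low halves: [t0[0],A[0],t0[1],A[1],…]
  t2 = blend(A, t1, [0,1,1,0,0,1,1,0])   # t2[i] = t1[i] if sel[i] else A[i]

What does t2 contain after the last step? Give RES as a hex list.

RES = [0xf4, 0xf4, 0xfc, 0x27, 0x03, 0x51, 0x4b, 0x61]

→ t0 |f4|fc|7d|4b|51|ae|27|29|
→ t1 |f4|f4|fc|7d|7d|51|4b|27|
→ t2 |f4|f4|fc|27|03|51|4b|61|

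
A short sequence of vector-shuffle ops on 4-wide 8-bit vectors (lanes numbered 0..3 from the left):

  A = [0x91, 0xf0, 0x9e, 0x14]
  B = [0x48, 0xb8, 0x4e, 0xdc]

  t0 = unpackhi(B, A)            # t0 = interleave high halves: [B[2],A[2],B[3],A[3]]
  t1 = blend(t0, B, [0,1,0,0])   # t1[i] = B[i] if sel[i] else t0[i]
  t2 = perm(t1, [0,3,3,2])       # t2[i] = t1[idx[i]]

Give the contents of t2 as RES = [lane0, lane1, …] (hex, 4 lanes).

→ t0 |4e|9e|dc|14|
→ t1 |4e|b8|dc|14|
→ t2 |4e|14|14|dc|

RES = [ 0x4e  0x14  0x14  0xdc ]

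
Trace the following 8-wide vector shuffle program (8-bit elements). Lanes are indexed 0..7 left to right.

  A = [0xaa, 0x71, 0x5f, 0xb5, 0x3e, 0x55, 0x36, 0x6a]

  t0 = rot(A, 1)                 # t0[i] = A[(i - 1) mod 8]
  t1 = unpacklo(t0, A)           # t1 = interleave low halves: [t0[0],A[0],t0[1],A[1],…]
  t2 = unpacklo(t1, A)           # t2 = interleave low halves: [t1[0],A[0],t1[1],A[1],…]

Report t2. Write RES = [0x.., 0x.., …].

RES = [ 0x6a  0xaa  0xaa  0x71  0xaa  0x5f  0x71  0xb5 ]

→ t0 |6a|aa|71|5f|b5|3e|55|36|
→ t1 |6a|aa|aa|71|71|5f|5f|b5|
→ t2 |6a|aa|aa|71|aa|5f|71|b5|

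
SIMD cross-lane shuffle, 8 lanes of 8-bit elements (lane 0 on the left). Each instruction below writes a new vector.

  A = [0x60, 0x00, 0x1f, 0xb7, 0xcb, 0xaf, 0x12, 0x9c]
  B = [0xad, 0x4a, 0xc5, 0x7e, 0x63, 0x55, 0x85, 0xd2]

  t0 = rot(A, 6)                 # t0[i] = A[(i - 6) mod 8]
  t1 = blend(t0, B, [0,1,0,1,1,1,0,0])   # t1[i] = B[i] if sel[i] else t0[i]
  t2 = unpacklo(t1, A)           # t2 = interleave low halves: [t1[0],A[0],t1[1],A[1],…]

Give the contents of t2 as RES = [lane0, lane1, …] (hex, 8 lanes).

RES = [ 0x1f  0x60  0x4a  0x00  0xcb  0x1f  0x7e  0xb7 ]

  t0: 1f b7 cb af 12 9c 60 00
  t1: 1f 4a cb 7e 63 55 60 00
  t2: 1f 60 4a 00 cb 1f 7e b7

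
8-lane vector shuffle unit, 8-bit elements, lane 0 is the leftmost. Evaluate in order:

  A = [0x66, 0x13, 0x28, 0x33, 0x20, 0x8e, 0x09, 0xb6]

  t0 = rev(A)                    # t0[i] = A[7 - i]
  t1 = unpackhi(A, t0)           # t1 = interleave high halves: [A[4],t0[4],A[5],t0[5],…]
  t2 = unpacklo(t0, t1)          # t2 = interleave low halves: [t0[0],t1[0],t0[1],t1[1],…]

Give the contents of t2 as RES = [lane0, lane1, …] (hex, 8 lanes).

RES = [0xb6, 0x20, 0x09, 0x33, 0x8e, 0x8e, 0x20, 0x28]

  t0: b6 09 8e 20 33 28 13 66
  t1: 20 33 8e 28 09 13 b6 66
  t2: b6 20 09 33 8e 8e 20 28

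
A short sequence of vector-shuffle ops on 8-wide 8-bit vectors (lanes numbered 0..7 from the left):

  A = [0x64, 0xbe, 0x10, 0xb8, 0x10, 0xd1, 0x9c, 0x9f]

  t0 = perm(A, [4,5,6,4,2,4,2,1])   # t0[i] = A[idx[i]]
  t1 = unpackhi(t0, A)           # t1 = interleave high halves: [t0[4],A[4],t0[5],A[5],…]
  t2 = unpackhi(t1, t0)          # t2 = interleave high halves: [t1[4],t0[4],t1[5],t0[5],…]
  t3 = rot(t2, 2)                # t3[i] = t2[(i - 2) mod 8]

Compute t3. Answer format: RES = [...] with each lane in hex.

  t0: 10 d1 9c 10 10 10 10 be
  t1: 10 10 10 d1 10 9c be 9f
  t2: 10 10 9c 10 be 10 9f be
  t3: 9f be 10 10 9c 10 be 10

RES = [ 0x9f  0xbe  0x10  0x10  0x9c  0x10  0xbe  0x10 ]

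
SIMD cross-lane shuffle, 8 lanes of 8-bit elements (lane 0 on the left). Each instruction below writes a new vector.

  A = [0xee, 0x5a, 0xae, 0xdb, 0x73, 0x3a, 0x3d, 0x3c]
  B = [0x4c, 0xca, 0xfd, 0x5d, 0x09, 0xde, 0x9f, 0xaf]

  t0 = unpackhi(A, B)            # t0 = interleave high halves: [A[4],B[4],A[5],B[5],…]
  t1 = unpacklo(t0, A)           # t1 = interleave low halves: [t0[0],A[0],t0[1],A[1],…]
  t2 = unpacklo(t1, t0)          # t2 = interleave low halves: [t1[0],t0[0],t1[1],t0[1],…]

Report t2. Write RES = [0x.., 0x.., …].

RES = [0x73, 0x73, 0xee, 0x09, 0x09, 0x3a, 0x5a, 0xde]

  t0: 73 09 3a de 3d 9f 3c af
  t1: 73 ee 09 5a 3a ae de db
  t2: 73 73 ee 09 09 3a 5a de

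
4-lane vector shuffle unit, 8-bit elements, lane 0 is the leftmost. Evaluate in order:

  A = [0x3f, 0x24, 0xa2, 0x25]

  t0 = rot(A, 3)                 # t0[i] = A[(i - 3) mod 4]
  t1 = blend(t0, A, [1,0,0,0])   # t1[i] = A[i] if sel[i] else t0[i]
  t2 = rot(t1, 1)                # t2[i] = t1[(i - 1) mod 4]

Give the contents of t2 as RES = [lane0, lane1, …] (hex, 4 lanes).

→ t0 |24|a2|25|3f|
→ t1 |3f|a2|25|3f|
→ t2 |3f|3f|a2|25|

RES = [0x3f, 0x3f, 0xa2, 0x25]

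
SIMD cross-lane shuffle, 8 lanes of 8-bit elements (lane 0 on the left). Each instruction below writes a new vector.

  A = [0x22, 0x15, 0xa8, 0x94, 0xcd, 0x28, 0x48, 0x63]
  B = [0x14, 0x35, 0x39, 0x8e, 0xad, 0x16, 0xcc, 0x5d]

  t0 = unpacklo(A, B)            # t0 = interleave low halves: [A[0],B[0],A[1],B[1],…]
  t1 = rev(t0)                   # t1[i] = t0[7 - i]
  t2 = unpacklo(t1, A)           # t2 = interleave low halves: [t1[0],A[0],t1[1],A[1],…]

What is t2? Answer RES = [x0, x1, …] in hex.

  t0: 22 14 15 35 a8 39 94 8e
  t1: 8e 94 39 a8 35 15 14 22
  t2: 8e 22 94 15 39 a8 a8 94

RES = [ 0x8e  0x22  0x94  0x15  0x39  0xa8  0xa8  0x94 ]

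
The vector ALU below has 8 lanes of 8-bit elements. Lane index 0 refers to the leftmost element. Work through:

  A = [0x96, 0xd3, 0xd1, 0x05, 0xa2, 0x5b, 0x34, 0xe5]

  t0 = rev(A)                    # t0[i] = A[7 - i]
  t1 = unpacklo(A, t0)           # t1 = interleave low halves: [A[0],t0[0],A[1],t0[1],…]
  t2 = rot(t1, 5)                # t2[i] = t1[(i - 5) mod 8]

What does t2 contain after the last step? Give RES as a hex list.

RES = [0x34, 0xd1, 0x5b, 0x05, 0xa2, 0x96, 0xe5, 0xd3]

t0 = [0xe5, 0x34, 0x5b, 0xa2, 0x05, 0xd1, 0xd3, 0x96]
t1 = [0x96, 0xe5, 0xd3, 0x34, 0xd1, 0x5b, 0x05, 0xa2]
t2 = [0x34, 0xd1, 0x5b, 0x05, 0xa2, 0x96, 0xe5, 0xd3]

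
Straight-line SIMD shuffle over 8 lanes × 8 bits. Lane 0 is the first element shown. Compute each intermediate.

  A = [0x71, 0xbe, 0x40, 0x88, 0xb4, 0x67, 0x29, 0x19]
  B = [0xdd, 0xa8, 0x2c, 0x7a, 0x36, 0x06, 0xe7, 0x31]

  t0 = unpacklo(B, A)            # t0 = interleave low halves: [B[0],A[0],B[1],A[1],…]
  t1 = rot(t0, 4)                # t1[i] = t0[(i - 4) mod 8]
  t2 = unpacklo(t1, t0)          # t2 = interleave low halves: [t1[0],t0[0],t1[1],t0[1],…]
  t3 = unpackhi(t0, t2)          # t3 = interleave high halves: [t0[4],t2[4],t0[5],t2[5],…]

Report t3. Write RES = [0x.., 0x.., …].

RES = [0x2c, 0x7a, 0x40, 0xa8, 0x7a, 0x88, 0x88, 0xbe]

  t0: dd 71 a8 be 2c 40 7a 88
  t1: 2c 40 7a 88 dd 71 a8 be
  t2: 2c dd 40 71 7a a8 88 be
  t3: 2c 7a 40 a8 7a 88 88 be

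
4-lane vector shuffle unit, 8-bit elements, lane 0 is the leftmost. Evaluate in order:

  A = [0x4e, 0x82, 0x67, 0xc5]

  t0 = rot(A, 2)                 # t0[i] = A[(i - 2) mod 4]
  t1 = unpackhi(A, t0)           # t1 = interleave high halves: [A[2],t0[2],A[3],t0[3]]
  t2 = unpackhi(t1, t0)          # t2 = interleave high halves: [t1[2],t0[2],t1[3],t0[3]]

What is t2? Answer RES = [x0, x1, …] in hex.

  t0: 67 c5 4e 82
  t1: 67 4e c5 82
  t2: c5 4e 82 82

RES = [0xc5, 0x4e, 0x82, 0x82]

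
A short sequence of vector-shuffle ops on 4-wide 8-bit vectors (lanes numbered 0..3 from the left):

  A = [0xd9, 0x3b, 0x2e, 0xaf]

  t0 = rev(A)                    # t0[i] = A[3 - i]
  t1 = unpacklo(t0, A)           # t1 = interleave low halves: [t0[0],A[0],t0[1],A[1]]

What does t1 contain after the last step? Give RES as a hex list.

RES = [ 0xaf  0xd9  0x2e  0x3b ]

t0 = [0xaf, 0x2e, 0x3b, 0xd9]
t1 = [0xaf, 0xd9, 0x2e, 0x3b]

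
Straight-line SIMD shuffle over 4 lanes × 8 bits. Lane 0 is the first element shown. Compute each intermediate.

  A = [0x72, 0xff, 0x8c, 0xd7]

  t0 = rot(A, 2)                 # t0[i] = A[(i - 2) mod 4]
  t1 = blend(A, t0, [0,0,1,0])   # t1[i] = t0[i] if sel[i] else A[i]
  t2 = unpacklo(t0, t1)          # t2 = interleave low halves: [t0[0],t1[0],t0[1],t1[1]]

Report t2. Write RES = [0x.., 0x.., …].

RES = [0x8c, 0x72, 0xd7, 0xff]

t0 = [0x8c, 0xd7, 0x72, 0xff]
t1 = [0x72, 0xff, 0x72, 0xd7]
t2 = [0x8c, 0x72, 0xd7, 0xff]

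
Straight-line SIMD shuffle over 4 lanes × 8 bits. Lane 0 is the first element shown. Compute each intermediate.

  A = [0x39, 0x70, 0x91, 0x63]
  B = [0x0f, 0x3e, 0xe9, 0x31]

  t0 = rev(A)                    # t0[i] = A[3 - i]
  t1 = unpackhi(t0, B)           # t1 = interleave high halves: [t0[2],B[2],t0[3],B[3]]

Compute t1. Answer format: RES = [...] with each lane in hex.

RES = [0x70, 0xe9, 0x39, 0x31]

→ t0 |63|91|70|39|
→ t1 |70|e9|39|31|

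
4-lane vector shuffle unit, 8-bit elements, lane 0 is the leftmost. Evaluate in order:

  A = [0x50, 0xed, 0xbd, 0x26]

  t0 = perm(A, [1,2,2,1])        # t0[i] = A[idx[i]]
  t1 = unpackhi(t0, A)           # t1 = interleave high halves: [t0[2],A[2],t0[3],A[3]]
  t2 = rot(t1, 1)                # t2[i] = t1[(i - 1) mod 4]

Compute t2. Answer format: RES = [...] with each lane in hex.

RES = [ 0x26  0xbd  0xbd  0xed ]

  t0: ed bd bd ed
  t1: bd bd ed 26
  t2: 26 bd bd ed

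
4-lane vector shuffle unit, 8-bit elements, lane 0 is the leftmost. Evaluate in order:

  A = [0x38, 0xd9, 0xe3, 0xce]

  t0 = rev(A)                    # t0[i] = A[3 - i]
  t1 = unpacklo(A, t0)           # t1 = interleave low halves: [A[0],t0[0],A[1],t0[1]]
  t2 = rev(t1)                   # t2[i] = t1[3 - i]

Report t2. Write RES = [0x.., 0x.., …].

RES = [0xe3, 0xd9, 0xce, 0x38]

  t0: ce e3 d9 38
  t1: 38 ce d9 e3
  t2: e3 d9 ce 38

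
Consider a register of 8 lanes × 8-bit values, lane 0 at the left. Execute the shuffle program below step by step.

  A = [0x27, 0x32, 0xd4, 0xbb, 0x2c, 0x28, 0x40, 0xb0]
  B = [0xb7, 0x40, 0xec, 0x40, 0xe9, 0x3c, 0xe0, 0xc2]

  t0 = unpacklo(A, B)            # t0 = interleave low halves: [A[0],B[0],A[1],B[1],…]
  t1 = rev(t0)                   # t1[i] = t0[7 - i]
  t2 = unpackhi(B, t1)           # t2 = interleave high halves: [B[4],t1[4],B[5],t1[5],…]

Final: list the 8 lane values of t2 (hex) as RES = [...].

RES = [0xe9, 0x40, 0x3c, 0x32, 0xe0, 0xb7, 0xc2, 0x27]

→ t0 |27|b7|32|40|d4|ec|bb|40|
→ t1 |40|bb|ec|d4|40|32|b7|27|
→ t2 |e9|40|3c|32|e0|b7|c2|27|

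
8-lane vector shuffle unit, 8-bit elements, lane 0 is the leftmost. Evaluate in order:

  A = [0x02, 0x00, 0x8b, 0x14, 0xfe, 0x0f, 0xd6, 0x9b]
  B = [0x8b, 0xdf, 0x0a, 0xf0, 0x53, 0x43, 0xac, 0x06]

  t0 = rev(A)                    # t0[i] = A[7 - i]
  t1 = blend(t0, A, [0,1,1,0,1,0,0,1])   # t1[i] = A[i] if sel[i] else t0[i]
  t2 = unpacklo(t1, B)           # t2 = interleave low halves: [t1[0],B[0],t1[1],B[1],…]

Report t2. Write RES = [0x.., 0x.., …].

RES = [0x9b, 0x8b, 0x00, 0xdf, 0x8b, 0x0a, 0xfe, 0xf0]

  t0: 9b d6 0f fe 14 8b 00 02
  t1: 9b 00 8b fe fe 8b 00 9b
  t2: 9b 8b 00 df 8b 0a fe f0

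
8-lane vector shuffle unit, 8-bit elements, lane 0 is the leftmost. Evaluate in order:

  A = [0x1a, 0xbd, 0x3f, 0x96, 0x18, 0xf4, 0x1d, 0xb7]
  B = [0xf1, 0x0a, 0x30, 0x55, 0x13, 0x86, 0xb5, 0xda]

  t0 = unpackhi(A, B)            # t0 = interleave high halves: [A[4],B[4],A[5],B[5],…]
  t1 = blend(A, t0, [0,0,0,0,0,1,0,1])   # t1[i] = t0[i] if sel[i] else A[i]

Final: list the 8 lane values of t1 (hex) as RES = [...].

RES = [ 0x1a  0xbd  0x3f  0x96  0x18  0xb5  0x1d  0xda ]

t0 = [0x18, 0x13, 0xf4, 0x86, 0x1d, 0xb5, 0xb7, 0xda]
t1 = [0x1a, 0xbd, 0x3f, 0x96, 0x18, 0xb5, 0x1d, 0xda]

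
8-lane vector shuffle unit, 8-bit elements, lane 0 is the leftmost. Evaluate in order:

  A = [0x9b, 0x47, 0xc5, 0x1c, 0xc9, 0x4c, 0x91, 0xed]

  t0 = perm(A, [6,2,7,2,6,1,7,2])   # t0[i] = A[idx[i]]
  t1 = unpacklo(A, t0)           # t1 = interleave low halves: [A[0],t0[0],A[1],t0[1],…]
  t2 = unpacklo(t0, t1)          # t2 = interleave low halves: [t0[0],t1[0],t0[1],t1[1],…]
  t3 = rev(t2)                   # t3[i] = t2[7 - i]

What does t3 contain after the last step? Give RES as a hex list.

RES = [0xc5, 0xc5, 0x47, 0xed, 0x91, 0xc5, 0x9b, 0x91]

  t0: 91 c5 ed c5 91 47 ed c5
  t1: 9b 91 47 c5 c5 ed 1c c5
  t2: 91 9b c5 91 ed 47 c5 c5
  t3: c5 c5 47 ed 91 c5 9b 91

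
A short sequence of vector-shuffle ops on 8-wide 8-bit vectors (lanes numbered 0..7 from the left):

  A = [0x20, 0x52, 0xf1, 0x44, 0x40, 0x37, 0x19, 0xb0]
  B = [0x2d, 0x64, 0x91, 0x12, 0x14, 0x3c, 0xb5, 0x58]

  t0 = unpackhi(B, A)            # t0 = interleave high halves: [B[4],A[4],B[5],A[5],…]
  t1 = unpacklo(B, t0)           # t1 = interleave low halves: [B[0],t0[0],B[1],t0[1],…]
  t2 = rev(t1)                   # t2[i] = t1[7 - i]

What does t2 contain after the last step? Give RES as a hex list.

→ t0 |14|40|3c|37|b5|19|58|b0|
→ t1 |2d|14|64|40|91|3c|12|37|
→ t2 |37|12|3c|91|40|64|14|2d|

RES = [ 0x37  0x12  0x3c  0x91  0x40  0x64  0x14  0x2d ]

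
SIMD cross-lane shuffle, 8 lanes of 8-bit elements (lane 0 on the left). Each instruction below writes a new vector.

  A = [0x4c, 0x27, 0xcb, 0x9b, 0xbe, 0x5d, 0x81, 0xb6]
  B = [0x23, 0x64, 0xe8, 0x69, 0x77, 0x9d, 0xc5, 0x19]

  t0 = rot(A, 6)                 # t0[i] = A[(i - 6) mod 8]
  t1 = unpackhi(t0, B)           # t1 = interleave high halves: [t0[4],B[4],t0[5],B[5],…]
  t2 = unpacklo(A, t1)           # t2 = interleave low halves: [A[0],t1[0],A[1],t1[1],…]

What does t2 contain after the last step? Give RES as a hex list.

  t0: cb 9b be 5d 81 b6 4c 27
  t1: 81 77 b6 9d 4c c5 27 19
  t2: 4c 81 27 77 cb b6 9b 9d

RES = [ 0x4c  0x81  0x27  0x77  0xcb  0xb6  0x9b  0x9d ]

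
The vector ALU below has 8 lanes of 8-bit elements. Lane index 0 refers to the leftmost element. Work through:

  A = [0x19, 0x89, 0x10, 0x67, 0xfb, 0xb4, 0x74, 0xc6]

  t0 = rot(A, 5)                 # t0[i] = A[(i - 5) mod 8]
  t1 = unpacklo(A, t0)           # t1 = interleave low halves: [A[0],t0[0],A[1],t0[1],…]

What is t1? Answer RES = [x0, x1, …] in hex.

→ t0 |67|fb|b4|74|c6|19|89|10|
→ t1 |19|67|89|fb|10|b4|67|74|

RES = [0x19, 0x67, 0x89, 0xfb, 0x10, 0xb4, 0x67, 0x74]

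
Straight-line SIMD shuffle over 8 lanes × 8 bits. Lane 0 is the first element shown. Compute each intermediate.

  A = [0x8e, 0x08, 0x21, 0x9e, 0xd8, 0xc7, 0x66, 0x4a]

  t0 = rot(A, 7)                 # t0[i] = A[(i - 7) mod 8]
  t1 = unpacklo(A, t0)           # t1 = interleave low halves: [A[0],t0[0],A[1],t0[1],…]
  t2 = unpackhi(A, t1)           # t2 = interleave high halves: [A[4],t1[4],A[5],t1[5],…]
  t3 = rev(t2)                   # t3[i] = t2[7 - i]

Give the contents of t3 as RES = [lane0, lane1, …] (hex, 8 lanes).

  t0: 08 21 9e d8 c7 66 4a 8e
  t1: 8e 08 08 21 21 9e 9e d8
  t2: d8 21 c7 9e 66 9e 4a d8
  t3: d8 4a 9e 66 9e c7 21 d8

RES = [0xd8, 0x4a, 0x9e, 0x66, 0x9e, 0xc7, 0x21, 0xd8]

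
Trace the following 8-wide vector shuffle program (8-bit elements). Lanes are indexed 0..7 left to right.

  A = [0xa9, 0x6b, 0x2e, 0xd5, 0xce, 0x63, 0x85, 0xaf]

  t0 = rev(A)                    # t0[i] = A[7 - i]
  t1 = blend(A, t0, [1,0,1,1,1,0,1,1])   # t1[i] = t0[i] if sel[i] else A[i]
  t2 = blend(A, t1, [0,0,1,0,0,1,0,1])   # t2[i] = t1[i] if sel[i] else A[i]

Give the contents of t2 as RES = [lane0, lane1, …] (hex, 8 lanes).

  t0: af 85 63 ce d5 2e 6b a9
  t1: af 6b 63 ce d5 63 6b a9
  t2: a9 6b 63 d5 ce 63 85 a9

RES = [ 0xa9  0x6b  0x63  0xd5  0xce  0x63  0x85  0xa9 ]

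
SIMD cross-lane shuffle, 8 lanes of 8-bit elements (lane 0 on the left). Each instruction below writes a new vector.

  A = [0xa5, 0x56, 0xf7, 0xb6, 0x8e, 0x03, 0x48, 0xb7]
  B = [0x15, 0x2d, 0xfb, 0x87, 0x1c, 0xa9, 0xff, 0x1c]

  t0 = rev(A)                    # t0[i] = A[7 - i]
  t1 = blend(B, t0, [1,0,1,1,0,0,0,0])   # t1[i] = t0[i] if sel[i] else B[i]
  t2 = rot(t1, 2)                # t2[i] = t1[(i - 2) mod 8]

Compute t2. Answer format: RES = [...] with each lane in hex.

→ t0 |b7|48|03|8e|b6|f7|56|a5|
→ t1 |b7|2d|03|8e|1c|a9|ff|1c|
→ t2 |ff|1c|b7|2d|03|8e|1c|a9|

RES = [0xff, 0x1c, 0xb7, 0x2d, 0x03, 0x8e, 0x1c, 0xa9]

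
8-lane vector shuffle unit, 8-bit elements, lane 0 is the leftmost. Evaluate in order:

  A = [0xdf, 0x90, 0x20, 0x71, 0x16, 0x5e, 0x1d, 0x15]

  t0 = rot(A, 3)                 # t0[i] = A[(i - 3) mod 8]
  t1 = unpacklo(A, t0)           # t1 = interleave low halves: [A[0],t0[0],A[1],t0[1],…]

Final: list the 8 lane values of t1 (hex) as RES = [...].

RES = [ 0xdf  0x5e  0x90  0x1d  0x20  0x15  0x71  0xdf ]

  t0: 5e 1d 15 df 90 20 71 16
  t1: df 5e 90 1d 20 15 71 df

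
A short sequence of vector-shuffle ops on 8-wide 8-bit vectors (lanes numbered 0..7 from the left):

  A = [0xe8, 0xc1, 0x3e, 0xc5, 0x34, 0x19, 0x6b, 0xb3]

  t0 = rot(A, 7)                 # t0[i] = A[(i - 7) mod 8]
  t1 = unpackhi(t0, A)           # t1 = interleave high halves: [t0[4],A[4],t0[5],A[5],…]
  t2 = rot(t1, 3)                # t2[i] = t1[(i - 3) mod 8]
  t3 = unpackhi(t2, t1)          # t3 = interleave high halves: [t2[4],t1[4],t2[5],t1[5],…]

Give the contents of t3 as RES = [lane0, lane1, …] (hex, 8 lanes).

→ t0 |c1|3e|c5|34|19|6b|b3|e8|
→ t1 |19|34|6b|19|b3|6b|e8|b3|
→ t2 |6b|e8|b3|19|34|6b|19|b3|
→ t3 |34|b3|6b|6b|19|e8|b3|b3|

RES = [0x34, 0xb3, 0x6b, 0x6b, 0x19, 0xe8, 0xb3, 0xb3]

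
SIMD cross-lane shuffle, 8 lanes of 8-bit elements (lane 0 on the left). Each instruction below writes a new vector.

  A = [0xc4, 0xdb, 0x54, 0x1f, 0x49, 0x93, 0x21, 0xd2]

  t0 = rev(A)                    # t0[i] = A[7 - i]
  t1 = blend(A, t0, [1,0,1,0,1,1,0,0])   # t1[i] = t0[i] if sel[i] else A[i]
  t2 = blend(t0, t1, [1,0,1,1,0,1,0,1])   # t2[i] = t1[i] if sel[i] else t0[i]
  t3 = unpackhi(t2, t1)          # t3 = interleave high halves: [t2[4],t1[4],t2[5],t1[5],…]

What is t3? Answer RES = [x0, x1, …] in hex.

RES = [ 0x1f  0x1f  0x54  0x54  0xdb  0x21  0xd2  0xd2 ]

  t0: d2 21 93 49 1f 54 db c4
  t1: d2 db 93 1f 1f 54 21 d2
  t2: d2 21 93 1f 1f 54 db d2
  t3: 1f 1f 54 54 db 21 d2 d2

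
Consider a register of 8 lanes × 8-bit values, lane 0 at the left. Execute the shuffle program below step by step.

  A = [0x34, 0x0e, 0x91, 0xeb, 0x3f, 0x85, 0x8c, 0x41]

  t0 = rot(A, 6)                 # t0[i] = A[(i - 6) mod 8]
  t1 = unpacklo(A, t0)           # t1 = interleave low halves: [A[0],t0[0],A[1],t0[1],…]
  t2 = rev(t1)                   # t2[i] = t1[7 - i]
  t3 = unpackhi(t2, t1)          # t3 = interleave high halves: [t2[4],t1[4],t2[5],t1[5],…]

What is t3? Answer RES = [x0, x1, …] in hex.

RES = [ 0xeb  0x91  0x0e  0x3f  0x91  0xeb  0x34  0x85 ]

  t0: 91 eb 3f 85 8c 41 34 0e
  t1: 34 91 0e eb 91 3f eb 85
  t2: 85 eb 3f 91 eb 0e 91 34
  t3: eb 91 0e 3f 91 eb 34 85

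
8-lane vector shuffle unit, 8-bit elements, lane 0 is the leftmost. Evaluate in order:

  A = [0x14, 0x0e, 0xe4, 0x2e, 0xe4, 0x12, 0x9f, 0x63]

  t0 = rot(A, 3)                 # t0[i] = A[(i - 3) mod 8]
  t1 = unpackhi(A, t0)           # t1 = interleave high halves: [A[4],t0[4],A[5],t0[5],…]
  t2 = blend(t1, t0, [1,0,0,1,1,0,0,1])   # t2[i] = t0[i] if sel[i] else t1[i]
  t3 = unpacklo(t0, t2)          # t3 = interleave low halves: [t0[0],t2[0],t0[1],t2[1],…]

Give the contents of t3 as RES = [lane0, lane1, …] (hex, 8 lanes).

RES = [0x12, 0x12, 0x9f, 0x0e, 0x63, 0x12, 0x14, 0x14]

t0 = [0x12, 0x9f, 0x63, 0x14, 0x0e, 0xe4, 0x2e, 0xe4]
t1 = [0xe4, 0x0e, 0x12, 0xe4, 0x9f, 0x2e, 0x63, 0xe4]
t2 = [0x12, 0x0e, 0x12, 0x14, 0x0e, 0x2e, 0x63, 0xe4]
t3 = [0x12, 0x12, 0x9f, 0x0e, 0x63, 0x12, 0x14, 0x14]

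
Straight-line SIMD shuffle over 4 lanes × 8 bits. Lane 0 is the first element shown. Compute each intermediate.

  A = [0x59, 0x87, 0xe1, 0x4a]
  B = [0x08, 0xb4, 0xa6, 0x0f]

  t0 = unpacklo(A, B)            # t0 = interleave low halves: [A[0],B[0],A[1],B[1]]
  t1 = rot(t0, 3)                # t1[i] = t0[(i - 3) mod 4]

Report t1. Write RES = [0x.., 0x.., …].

RES = [ 0x08  0x87  0xb4  0x59 ]

  t0: 59 08 87 b4
  t1: 08 87 b4 59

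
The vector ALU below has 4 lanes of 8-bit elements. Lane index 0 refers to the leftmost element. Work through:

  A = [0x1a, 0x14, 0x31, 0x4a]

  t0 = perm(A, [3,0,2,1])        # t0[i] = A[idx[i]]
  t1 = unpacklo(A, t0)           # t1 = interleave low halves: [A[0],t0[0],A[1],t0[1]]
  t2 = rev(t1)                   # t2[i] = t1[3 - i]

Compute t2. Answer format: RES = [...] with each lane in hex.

  t0: 4a 1a 31 14
  t1: 1a 4a 14 1a
  t2: 1a 14 4a 1a

RES = [0x1a, 0x14, 0x4a, 0x1a]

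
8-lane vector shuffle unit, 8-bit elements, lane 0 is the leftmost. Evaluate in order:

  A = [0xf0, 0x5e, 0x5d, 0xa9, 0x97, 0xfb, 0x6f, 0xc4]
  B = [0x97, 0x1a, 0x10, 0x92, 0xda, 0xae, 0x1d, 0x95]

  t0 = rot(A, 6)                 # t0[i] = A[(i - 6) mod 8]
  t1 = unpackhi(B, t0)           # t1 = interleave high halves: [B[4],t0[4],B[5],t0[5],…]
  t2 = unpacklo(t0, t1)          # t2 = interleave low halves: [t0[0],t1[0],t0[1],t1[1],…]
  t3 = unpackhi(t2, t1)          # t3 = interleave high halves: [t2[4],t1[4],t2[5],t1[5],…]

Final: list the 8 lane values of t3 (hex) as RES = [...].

t0 = [0x5d, 0xa9, 0x97, 0xfb, 0x6f, 0xc4, 0xf0, 0x5e]
t1 = [0xda, 0x6f, 0xae, 0xc4, 0x1d, 0xf0, 0x95, 0x5e]
t2 = [0x5d, 0xda, 0xa9, 0x6f, 0x97, 0xae, 0xfb, 0xc4]
t3 = [0x97, 0x1d, 0xae, 0xf0, 0xfb, 0x95, 0xc4, 0x5e]

RES = [ 0x97  0x1d  0xae  0xf0  0xfb  0x95  0xc4  0x5e ]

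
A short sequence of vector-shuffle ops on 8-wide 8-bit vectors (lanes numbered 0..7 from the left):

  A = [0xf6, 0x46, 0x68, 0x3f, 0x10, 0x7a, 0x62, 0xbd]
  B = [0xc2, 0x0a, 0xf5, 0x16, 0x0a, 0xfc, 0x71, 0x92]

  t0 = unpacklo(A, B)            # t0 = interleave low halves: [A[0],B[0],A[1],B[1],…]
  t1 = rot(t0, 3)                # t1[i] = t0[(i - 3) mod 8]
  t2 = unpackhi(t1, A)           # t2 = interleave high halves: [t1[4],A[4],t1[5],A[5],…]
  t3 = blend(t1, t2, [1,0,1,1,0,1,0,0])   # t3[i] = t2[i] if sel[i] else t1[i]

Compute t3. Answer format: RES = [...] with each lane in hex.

  t0: f6 c2 46 0a 68 f5 3f 16
  t1: f5 3f 16 f6 c2 46 0a 68
  t2: c2 10 46 7a 0a 62 68 bd
  t3: c2 3f 46 7a c2 62 0a 68

RES = [0xc2, 0x3f, 0x46, 0x7a, 0xc2, 0x62, 0x0a, 0x68]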